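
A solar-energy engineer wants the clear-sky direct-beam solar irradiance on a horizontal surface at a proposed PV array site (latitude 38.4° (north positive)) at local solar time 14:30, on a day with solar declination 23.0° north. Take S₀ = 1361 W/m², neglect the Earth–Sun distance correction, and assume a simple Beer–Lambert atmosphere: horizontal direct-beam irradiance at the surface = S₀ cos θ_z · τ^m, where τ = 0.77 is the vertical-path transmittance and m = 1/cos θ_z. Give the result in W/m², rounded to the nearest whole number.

Hour angle H = 15° × (14.5 − 12) = 37.50°.
With φ = 38.4°, δ = 23.0°, H = 37.50°: sin φ sin δ = 0.2427, cos φ cos δ cos H = 0.5723, so cos θ_z = 0.8150.
Air mass m = 1/cos θ_z = 1/0.8150 = 1.227; τ^m = 0.77^1.227 = 0.7256.
Surface direct beam = 1361 × 0.8150 × 0.7256 = 804.85 W/m².

805 W/m²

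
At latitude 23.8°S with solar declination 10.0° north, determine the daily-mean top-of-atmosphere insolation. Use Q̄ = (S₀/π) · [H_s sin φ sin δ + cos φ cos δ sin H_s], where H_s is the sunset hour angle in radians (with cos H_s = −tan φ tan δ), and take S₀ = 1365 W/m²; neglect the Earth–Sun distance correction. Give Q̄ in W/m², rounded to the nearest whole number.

345 W/m²

The sunset hour angle satisfies cos H_s = −tan φ tan δ = 0.0778, giving H_s = 85.54°. In radians, H_s = 1.4930.
H_s sin φ sin δ = 1.4930 × -0.4035 × 0.1736 = -0.1046.
cos φ cos δ sin H_s = 0.9150 × 0.9848 × 0.9970 = 0.8984.
Q̄ = (1365/π) × (-0.1046 + 0.8984) = 434.49 × 0.7938 = 344.90 W/m².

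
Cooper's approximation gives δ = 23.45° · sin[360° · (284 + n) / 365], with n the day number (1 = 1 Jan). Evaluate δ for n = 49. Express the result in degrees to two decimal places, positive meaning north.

360 × (284 + 49) / 365 = 328.438°; sin(328.438°) = -0.5234.
δ = 23.45 × -0.5234 = -12.274° ≈ -12.27°.

-12.27°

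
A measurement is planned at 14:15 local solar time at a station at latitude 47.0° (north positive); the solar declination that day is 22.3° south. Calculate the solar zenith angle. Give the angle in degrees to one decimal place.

Hour angle H = 15° × (14.25 − 12) = 33.75°.
cos θ_z = sin φ sin δ + cos φ cos δ cos H = (0.7314)(-0.3795) + (0.6820)(0.9252)(0.8315) = 0.2471.
θ_z = arccos(0.2471) = 75.69°.

75.7°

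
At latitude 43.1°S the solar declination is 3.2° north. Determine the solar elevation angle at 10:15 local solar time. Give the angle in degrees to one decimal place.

Hour angle H = 15° × (10.25 − 12) = -26.25°.
With φ = -43.1°, δ = 3.2°, H = -26.25°: sin φ sin δ = -0.0381, cos φ cos δ cos H = 0.6538, so cos θ_z = 0.6157.
θ_z = arccos(0.6157) = 52.00°, so the elevation is 90° − 52.00° = 38.00°.

38.0°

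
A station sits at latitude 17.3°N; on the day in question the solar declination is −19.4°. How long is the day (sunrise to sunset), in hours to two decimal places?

11.16 hours

The sunset hour angle satisfies cos H_s = −tan φ tan δ = 0.1097, giving H_s = 83.70°.
Day length = 2 H_s / 15° h⁻¹ = 167.40° / 15 = 11.160 h.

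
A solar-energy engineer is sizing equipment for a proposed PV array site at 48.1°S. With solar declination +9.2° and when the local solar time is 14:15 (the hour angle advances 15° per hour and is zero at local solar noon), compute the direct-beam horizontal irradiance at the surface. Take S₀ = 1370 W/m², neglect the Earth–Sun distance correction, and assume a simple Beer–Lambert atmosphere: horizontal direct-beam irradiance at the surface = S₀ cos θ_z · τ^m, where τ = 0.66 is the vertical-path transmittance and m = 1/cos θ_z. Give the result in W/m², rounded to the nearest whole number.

Hour angle H = 15° × (14.25 − 12) = 33.75°.
With φ = -48.1°, δ = 9.2°, H = 33.75°: sin φ sin δ = -0.1190, cos φ cos δ cos H = 0.5481, so cos θ_z = 0.4291.
Air mass m = 1/cos θ_z = 1/0.4291 = 2.330; τ^m = 0.66^2.330 = 0.3798.
Surface direct beam = 1370 × 0.4291 × 0.3798 = 223.27 W/m².

223 W/m²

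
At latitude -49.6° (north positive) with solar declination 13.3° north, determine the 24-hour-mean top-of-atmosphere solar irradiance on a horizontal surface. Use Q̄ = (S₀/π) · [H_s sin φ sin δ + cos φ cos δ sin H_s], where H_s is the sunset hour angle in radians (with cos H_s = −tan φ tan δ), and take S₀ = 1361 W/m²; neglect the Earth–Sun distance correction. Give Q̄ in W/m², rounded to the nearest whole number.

The sunset hour angle satisfies cos H_s = −tan φ tan δ = 0.2778, giving H_s = 73.87°. In radians, H_s = 1.2893.
H_s sin φ sin δ = 1.2893 × -0.7615 × 0.2300 = -0.2258.
cos φ cos δ sin H_s = 0.6481 × 0.9732 × 0.9606 = 0.6059.
Q̄ = (1361/π) × (-0.2258 + 0.6059) = 433.22 × 0.3801 = 164.67 W/m².

165 W/m²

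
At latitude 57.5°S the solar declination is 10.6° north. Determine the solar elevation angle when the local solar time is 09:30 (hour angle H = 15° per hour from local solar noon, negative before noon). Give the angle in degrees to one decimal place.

15.3°

Hour angle H = 15° × (9.5 − 12) = -37.50°.
cos θ_z = sin φ sin δ + cos φ cos δ cos H = (-0.8434)(0.1840) + (0.5373)(0.9829)(0.7934) = 0.2638.
θ_z = arccos(0.2638) = 74.70°, so the elevation is 90° − 74.70° = 15.30°.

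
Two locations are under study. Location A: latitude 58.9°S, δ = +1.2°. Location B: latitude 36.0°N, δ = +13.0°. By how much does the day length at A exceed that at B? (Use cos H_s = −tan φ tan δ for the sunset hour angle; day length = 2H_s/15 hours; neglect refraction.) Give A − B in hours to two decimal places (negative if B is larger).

A: H_s = arccos(−tan -58.9° · tan 1.2°) = 88.01°, so 2H_s/15 = 11.7347 h.
B: H_s = arccos(−tan 36.0° · tan 13.0°) = 99.66°, so 2H_s/15 = 13.2880 h.
A − B = 11.7347 − 13.2880 = -1.5533 h.

-1.55 h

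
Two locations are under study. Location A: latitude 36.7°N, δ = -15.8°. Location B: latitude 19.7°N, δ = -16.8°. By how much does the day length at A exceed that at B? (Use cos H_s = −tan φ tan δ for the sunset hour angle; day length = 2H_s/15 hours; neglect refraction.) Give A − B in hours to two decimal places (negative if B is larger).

A: H_s = arccos(−tan 36.7° · tan -15.8°) = 77.82°, so 2H_s/15 = 10.3760 h.
B: H_s = arccos(−tan 19.7° · tan -16.8°) = 83.79°, so 2H_s/15 = 11.1720 h.
A − B = 10.3760 − 11.1720 = -0.7960 h.

-0.80 h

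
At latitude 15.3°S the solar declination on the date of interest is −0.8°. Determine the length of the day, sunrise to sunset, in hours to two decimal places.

−tan φ tan δ = −(-0.2736)(-0.0140) = -0.0038; H_s = arccos(-0.0038) = 90.22°.
Day length = 2 H_s / 15° h⁻¹ = 180.44° / 15 = 12.029 h.

12.03 hours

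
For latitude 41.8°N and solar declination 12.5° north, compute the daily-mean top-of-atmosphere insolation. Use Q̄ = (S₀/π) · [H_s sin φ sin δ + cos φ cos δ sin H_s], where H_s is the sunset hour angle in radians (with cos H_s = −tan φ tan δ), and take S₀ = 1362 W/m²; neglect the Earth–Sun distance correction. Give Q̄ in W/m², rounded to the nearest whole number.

420 W/m²

cos H_s = −tan(41.8°) · tan(12.5°) = -0.1982, so H_s = arccos(-0.1982) = 101.43°. In radians, H_s = 1.7703.
H_s sin φ sin δ = 1.7703 × 0.6665 × 0.2164 = 0.2553.
cos φ cos δ sin H_s = 0.7455 × 0.9763 × 0.9802 = 0.7134.
Q̄ = (1362/π) × (0.2553 + 0.7134) = 433.54 × 0.9687 = 419.97 W/m².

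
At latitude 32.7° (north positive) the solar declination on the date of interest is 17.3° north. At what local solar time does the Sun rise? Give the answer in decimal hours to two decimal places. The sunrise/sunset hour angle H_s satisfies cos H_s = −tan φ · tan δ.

5.23 h

The sunset hour angle satisfies cos H_s = −tan φ tan δ = -0.2000, giving H_s = 101.54°.
Sunrise is at 12 − H_s/15 = 12 − 6.769 = 5.231 h local solar time.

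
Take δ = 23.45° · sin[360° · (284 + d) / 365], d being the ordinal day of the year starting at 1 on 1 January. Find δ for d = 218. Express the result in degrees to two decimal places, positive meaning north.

360 × (284 + 218) / 365 = 495.123°; sin(495.123°) = 0.7056.
δ = 23.45 × 0.7056 = 16.546° ≈ +16.55°.

+16.55°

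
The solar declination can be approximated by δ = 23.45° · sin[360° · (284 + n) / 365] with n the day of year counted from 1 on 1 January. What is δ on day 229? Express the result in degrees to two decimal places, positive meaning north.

360 × (284 + 229) / 365 = 505.973°; sin(505.973°) = 0.5596.
δ = 23.45 × 0.5596 = 13.123° ≈ +13.12°.

+13.12°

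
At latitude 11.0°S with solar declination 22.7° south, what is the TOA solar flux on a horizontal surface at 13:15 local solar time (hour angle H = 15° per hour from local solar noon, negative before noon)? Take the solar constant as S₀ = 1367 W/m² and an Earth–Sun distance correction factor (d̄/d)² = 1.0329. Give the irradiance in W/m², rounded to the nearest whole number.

1315 W/m²

Hour angle H = 15° × (13.25 − 12) = 18.75°.
cos θ_z = sin φ sin δ + cos φ cos δ cos H = (-0.1908)(-0.3859) + (0.9816)(0.9225)(0.9469) = 0.9311.
Top-of-atmosphere irradiance = S₀ (d̄/d)² cos θ_z = 1367 × 1.0329 × 0.9311 = 1314.69 W/m².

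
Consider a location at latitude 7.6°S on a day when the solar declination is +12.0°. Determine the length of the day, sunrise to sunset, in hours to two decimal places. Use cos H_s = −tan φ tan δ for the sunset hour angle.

11.78 hours

−tan φ tan δ = −(-0.1334)(0.2126) = 0.0284; H_s = arccos(0.0284) = 88.37°.
Day length = 2 H_s / 15° h⁻¹ = 176.74° / 15 = 11.783 h.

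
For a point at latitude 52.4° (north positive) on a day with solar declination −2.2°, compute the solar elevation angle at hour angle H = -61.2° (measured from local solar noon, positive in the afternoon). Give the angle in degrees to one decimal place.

cos θ_z = sin φ sin δ + cos φ cos δ cos H = (0.7923)(-0.0384) + (0.6101)(0.9993)(0.4818) = 0.2633.
θ_z = arccos(0.2633) = 74.73°, so the elevation is 90° − 74.73° = 15.27°.

15.3°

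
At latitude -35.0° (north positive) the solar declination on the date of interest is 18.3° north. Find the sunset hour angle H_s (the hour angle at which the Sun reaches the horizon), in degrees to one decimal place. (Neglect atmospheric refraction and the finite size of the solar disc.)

76.6°

−tan φ tan δ = −(-0.7002)(0.3307) = 0.2316; H_s = arccos(0.2316) = 76.61°.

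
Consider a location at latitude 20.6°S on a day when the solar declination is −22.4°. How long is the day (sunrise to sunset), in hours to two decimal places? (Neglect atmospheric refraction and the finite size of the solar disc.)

13.19 hours

−tan φ tan δ = −(-0.3759)(-0.4122) = -0.1549; H_s = arccos(-0.1549) = 98.91°.
Day length = 2 H_s / 15° h⁻¹ = 197.82° / 15 = 13.188 h.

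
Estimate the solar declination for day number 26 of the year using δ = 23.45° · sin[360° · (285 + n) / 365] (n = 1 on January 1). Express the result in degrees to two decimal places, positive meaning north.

-18.79°

360 × (285 + 26) / 365 = 306.740°; sin(306.740°) = -0.8014.
δ = 23.45 × -0.8014 = -18.793° ≈ -18.79°.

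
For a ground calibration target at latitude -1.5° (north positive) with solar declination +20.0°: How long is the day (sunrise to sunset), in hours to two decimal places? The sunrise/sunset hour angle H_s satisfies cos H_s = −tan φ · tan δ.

−tan φ tan δ = −(-0.0262)(0.3640) = 0.0095; H_s = arccos(0.0095) = 89.46°.
Day length = 2 H_s / 15° h⁻¹ = 178.92° / 15 = 11.928 h.

11.93 hours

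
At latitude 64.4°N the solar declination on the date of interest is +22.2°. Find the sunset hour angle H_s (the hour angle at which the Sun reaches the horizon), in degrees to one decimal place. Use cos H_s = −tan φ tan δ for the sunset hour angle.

148.4°

−tan φ tan δ = −(2.0872)(0.4081) = -0.8518; H_s = arccos(-0.8518) = 148.41°.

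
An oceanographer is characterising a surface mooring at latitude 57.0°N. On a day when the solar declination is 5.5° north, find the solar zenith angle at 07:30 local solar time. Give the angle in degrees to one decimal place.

Hour angle H = 15° × (7.5 − 12) = -67.50°.
With φ = 57.0°, δ = 5.5°, H = -67.50°: sin φ sin δ = 0.0804, cos φ cos δ cos H = 0.2075, so cos θ_z = 0.2879.
θ_z = arccos(0.2879) = 73.27°.

73.3°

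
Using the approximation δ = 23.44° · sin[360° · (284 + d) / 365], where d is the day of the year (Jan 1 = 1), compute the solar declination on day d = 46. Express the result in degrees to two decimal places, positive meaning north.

360 × (284 + 46) / 365 = 325.479°; sin(325.479°) = -0.5667.
δ = 23.44 × -0.5667 = -13.283° ≈ -13.28°.

-13.28°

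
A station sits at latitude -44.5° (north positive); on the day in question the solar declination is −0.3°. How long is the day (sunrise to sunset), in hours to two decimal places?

The sunset hour angle satisfies cos H_s = −tan φ tan δ = -0.0051, giving H_s = 90.29°.
Day length = 2 H_s / 15° h⁻¹ = 180.58° / 15 = 12.039 h.

12.04 hours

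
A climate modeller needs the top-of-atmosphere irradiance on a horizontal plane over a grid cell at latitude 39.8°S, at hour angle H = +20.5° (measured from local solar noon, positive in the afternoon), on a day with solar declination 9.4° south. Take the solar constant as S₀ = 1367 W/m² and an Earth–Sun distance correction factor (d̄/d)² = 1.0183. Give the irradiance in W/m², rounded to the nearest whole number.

With φ = -39.8°, δ = -9.4°, H = 20.50°: sin φ sin δ = 0.1045, cos φ cos δ cos H = 0.7100, so cos θ_z = 0.8145.
Top-of-atmosphere irradiance = S₀ (d̄/d)² cos θ_z = 1367 × 1.0183 × 0.8145 = 1133.80 W/m².

1134 W/m²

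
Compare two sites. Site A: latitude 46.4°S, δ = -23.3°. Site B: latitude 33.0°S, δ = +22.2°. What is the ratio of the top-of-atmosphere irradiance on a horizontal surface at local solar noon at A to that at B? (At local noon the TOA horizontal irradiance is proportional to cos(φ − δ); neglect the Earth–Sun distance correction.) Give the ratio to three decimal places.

1.612

A: cos θ_z = cos(-46.4° − (-23.3°)) = 0.9198.
B: cos θ_z = cos(-33.0° − (22.2°)) = 0.5707.
Ratio A/B = 0.9198 / 0.5707 = 1.6117.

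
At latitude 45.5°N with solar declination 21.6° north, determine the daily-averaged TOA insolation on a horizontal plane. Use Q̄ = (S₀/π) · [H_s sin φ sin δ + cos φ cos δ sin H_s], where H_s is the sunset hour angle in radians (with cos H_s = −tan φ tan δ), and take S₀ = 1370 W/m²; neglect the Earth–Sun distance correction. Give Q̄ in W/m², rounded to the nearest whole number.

487 W/m²

cos H_s = −tan(45.5°) · tan(21.6°) = -0.4029, so H_s = arccos(-0.4029) = 113.76°. In radians, H_s = 1.9855.
H_s sin φ sin δ = 1.9855 × 0.7133 × 0.3681 = 0.5213.
cos φ cos δ sin H_s = 0.7009 × 0.9298 × 0.9152 = 0.5964.
Q̄ = (1370/π) × (0.5213 + 0.5964) = 436.08 × 1.1177 = 487.41 W/m².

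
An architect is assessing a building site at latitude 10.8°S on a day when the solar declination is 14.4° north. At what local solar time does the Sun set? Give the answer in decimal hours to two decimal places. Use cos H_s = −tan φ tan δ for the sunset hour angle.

17.81 h

cos H_s = −tan(-10.8°) · tan(14.4°) = 0.0490, so H_s = arccos(0.0490) = 87.19°.
Sunset is at 12 + H_s/15 = 12 + 5.813 = 17.813 h local solar time.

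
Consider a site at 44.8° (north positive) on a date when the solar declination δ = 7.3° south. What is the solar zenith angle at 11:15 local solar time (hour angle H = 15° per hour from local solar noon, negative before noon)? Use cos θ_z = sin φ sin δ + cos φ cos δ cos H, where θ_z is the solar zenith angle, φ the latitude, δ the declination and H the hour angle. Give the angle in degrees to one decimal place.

53.1°

Hour angle H = 15° × (11.25 − 12) = -11.25°.
cos θ_z = sin φ sin δ + cos φ cos δ cos H = (0.7046)(-0.1271) + (0.7096)(0.9919)(0.9808) = 0.6008.
θ_z = arccos(0.6008) = 53.07°.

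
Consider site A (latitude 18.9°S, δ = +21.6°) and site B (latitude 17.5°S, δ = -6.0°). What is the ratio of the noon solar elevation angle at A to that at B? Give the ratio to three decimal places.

0.631

A: 90° − |-18.9 − (21.6)| = 49.50°.
B: 90° − |-17.5 − (-6.0)| = 78.50°.
Ratio A/B = 49.5000 / 78.5000 = 0.6306.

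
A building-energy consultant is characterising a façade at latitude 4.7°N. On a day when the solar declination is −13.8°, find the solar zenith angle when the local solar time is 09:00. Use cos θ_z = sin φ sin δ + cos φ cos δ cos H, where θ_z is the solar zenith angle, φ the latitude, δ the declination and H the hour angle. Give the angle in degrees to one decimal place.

Hour angle H = 15° × (9 − 12) = -45.00°.
cos θ_z = sin(4.7°) sin(-13.8°) + cos(4.7°) cos(-13.8°) cos(-45.00°) = -0.0195 + 0.6844 = 0.6649.
θ_z = arccos(0.6649) = 48.33°.

48.3°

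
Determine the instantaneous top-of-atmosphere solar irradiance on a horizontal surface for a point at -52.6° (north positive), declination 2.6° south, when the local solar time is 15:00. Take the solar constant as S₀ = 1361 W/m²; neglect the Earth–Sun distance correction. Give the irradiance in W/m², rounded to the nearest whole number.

633 W/m²

Hour angle H = 15° × (15 − 12) = 45.00°.
cos θ_z = sin φ sin δ + cos φ cos δ cos H = (-0.7944)(-0.0454) + (0.6074)(0.9990)(0.7071) = 0.4651.
Top-of-atmosphere irradiance = S₀ cos θ_z = 1361 × 0.4651 = 633.00 W/m².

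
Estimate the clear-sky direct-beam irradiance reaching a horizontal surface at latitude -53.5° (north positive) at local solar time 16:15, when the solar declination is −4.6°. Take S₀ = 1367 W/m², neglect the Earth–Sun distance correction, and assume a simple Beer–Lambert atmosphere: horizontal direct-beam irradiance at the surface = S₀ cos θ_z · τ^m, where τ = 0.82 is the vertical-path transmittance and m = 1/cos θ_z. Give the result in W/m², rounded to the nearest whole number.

243 W/m²

Hour angle H = 15° × (16.25 − 12) = 63.75°.
cos θ_z = sin(-53.5°) sin(-4.6°) + cos(-53.5°) cos(-4.6°) cos(63.75°) = 0.0645 + 0.2622 = 0.3267.
Air mass m = 1/cos θ_z = 1/0.3267 = 3.061; τ^m = 0.82^3.061 = 0.5447.
Surface direct beam = 1367 × 0.3267 × 0.5447 = 243.26 W/m².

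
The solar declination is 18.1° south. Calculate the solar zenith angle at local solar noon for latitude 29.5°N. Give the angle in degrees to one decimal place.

47.6°

At local solar noon the hour angle is zero, so the zenith angle is |φ − δ| = |29.5° − (-18.1°)| = 47.6°.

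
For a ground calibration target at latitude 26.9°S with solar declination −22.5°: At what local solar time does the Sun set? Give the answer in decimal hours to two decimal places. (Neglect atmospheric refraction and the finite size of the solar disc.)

The sunset hour angle satisfies cos H_s = −tan φ tan δ = -0.2101, giving H_s = 102.13°.
Sunset is at 12 + H_s/15 = 12 + 6.809 = 18.809 h local solar time.

18.81 h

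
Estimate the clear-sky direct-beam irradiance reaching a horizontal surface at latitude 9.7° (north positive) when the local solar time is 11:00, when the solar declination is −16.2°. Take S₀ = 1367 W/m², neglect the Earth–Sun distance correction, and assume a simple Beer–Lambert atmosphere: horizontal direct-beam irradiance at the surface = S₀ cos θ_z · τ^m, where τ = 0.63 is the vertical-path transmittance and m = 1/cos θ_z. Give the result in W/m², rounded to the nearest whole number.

Hour angle H = 15° × (11 − 12) = -15.00°.
cos θ_z = sin φ sin δ + cos φ cos δ cos H = (0.1685)(-0.2790) + (0.9857)(0.9603)(0.9659) = 0.8673.
Air mass m = 1/cos θ_z = 1/0.8673 = 1.153; τ^m = 0.63^1.153 = 0.5870.
Surface direct beam = 1367 × 0.8673 × 0.5870 = 695.95 W/m².

696 W/m²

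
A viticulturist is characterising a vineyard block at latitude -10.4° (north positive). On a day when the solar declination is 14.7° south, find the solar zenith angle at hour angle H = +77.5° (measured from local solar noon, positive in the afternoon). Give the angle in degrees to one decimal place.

75.4°

cos θ_z = sin φ sin δ + cos φ cos δ cos H = (-0.1805)(-0.2538) + (0.9836)(0.9673)(0.2164) = 0.2517.
θ_z = arccos(0.2517) = 75.42°.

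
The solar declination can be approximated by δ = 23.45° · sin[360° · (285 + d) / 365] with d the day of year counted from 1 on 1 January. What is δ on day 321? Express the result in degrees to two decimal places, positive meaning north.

-19.82°

360 × (285 + 321) / 365 = 597.699°; sin(597.699°) = -0.8453.
δ = 23.45 × -0.8453 = -19.822° ≈ -19.82°.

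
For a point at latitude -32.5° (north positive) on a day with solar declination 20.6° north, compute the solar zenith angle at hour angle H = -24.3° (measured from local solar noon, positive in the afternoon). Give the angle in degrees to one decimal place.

cos θ_z = sin(-32.5°) sin(20.6°) + cos(-32.5°) cos(20.6°) cos(-24.30°) = -0.1890 + 0.7195 = 0.5305.
θ_z = arccos(0.5305) = 57.96°.

58.0°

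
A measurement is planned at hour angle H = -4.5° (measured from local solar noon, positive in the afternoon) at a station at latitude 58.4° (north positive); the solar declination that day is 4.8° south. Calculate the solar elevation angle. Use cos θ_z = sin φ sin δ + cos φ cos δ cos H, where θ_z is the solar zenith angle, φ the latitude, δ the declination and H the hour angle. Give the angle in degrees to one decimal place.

With φ = 58.4°, δ = -4.8°, H = -4.50°: sin φ sin δ = -0.0713, cos φ cos δ cos H = 0.5205, so cos θ_z = 0.4492.
θ_z = arccos(0.4492) = 63.31°, so the elevation is 90° − 63.31° = 26.69°.

26.7°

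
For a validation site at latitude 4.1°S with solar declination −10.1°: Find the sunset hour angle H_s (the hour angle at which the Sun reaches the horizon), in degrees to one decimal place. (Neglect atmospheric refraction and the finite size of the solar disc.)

cos H_s = −tan(-4.1°) · tan(-10.1°) = -0.0128, so H_s = arccos(-0.0128) = 90.73°.

90.7°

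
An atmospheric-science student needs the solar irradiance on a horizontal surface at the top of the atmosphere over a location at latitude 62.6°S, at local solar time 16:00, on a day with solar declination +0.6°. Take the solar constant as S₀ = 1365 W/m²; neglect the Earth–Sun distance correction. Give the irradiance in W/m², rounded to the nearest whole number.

Hour angle H = 15° × (16 − 12) = 60.00°.
With φ = -62.6°, δ = 0.6°, H = 60.00°: sin φ sin δ = -0.0093, cos φ cos δ cos H = 0.2301, so cos θ_z = 0.2208.
Top-of-atmosphere irradiance = S₀ cos θ_z = 1365 × 0.2208 = 301.39 W/m².

301 W/m²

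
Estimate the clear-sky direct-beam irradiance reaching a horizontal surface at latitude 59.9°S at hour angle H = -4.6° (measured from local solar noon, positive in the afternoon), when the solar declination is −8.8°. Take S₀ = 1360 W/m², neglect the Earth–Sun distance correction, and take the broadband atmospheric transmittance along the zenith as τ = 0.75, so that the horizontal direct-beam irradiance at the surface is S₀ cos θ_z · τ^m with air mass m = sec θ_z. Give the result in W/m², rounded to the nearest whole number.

538 W/m²

cos θ_z = sin(-59.9°) sin(-8.8°) + cos(-59.9°) cos(-8.8°) cos(-4.60°) = 0.1324 + 0.4940 = 0.6264.
Air mass m = 1/cos θ_z = 1/0.6264 = 1.596; τ^m = 0.75^1.596 = 0.6318.
Surface direct beam = 1360 × 0.6264 × 0.6318 = 538.23 W/m².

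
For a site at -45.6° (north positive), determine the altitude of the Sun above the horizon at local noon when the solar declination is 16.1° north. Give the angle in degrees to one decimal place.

28.3°

At local solar noon the hour angle is zero, so the elevation is 90° − |φ − δ| = 90° − |-45.6° − (16.1°)| = 90° − 61.7° = 28.3°.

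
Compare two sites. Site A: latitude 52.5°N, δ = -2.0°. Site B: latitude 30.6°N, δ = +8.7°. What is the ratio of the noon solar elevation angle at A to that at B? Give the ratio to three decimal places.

A: 90° − |52.5 − (-2.0)| = 35.50°.
B: 90° − |30.6 − (8.7)| = 68.10°.
Ratio A/B = 35.5000 / 68.1000 = 0.5213.

0.521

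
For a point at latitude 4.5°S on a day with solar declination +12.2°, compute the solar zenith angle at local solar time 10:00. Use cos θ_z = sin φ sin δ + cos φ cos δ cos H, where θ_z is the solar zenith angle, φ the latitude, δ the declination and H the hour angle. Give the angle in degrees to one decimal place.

34.2°

Hour angle H = 15° × (10 − 12) = -30.00°.
cos θ_z = sin φ sin δ + cos φ cos δ cos H = (-0.0785)(0.2113) + (0.9969)(0.9774)(0.8660) = 0.8272.
θ_z = arccos(0.8272) = 34.19°.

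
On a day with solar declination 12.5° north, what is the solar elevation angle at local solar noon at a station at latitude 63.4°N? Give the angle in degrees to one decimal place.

39.1°

At local solar noon the hour angle is zero, so the elevation is 90° − |φ − δ| = 90° − |63.4° − (12.5°)| = 90° − 50.9° = 39.1°.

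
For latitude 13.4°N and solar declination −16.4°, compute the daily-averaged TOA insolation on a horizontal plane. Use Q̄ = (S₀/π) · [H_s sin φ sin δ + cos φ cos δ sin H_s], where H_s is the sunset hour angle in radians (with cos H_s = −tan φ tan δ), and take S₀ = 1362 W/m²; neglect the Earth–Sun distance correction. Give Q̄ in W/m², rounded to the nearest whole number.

cos H_s = −tan(13.4°) · tan(-16.4°) = 0.0701, so H_s = arccos(0.0701) = 85.98°. In radians, H_s = 1.5006.
H_s sin φ sin δ = 1.5006 × 0.2317 × -0.2823 = -0.0982.
cos φ cos δ sin H_s = 0.9728 × 0.9593 × 0.9975 = 0.9309.
Q̄ = (1362/π) × (-0.0982 + 0.9309) = 433.54 × 0.8327 = 361.01 W/m².

361 W/m²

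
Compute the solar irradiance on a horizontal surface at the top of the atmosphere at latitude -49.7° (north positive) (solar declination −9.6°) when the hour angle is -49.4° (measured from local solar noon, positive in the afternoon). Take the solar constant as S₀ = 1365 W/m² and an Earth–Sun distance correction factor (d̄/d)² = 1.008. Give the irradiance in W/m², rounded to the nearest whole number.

746 W/m²

cos θ_z = sin φ sin δ + cos φ cos δ cos H = (-0.7627)(-0.1668) + (0.6468)(0.9860)(0.6508) = 0.5423.
Top-of-atmosphere irradiance = S₀ (d̄/d)² cos θ_z = 1365 × 1.008 × 0.5423 = 746.16 W/m².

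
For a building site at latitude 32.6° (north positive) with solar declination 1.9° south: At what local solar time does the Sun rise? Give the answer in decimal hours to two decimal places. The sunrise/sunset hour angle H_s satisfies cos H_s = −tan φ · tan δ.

6.08 h

−tan φ tan δ = −(0.6395)(-0.0332) = 0.0212; H_s = arccos(0.0212) = 88.79°.
Sunrise is at 12 − H_s/15 = 12 − 5.919 = 6.081 h local solar time.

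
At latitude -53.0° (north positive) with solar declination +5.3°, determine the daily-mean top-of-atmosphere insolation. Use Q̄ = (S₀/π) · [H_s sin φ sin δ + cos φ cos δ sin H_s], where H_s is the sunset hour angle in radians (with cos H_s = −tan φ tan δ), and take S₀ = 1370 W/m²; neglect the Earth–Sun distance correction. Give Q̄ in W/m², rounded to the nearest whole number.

cos H_s = −tan(-53.0°) · tan(5.3°) = 0.1231, so H_s = arccos(0.1231) = 82.93°. In radians, H_s = 1.4474.
H_s sin φ sin δ = 1.4474 × -0.7986 × 0.0924 = -0.1068.
cos φ cos δ sin H_s = 0.6018 × 0.9957 × 0.9924 = 0.5947.
Q̄ = (1370/π) × (-0.1068 + 0.5947) = 436.08 × 0.4879 = 212.76 W/m².

213 W/m²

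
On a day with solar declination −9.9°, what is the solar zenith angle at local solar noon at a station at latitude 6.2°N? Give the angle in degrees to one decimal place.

At local solar noon the hour angle is zero, so the zenith angle is |φ − δ| = |6.2° − (-9.9°)| = 16.1°.

16.1°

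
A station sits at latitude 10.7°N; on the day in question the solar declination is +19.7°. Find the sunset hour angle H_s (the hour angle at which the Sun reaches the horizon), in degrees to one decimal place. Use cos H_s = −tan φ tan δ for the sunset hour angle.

93.9°

−tan φ tan δ = −(0.1890)(0.3581) = -0.0677; H_s = arccos(-0.0677) = 93.88°.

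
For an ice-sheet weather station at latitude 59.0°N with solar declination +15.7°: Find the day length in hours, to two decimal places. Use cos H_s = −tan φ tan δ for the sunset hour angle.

15.72 hours

cos H_s = −tan(59.0°) · tan(15.7°) = -0.4678, so H_s = arccos(-0.4678) = 117.89°.
Day length = 2 H_s / 15° h⁻¹ = 235.78° / 15 = 15.719 h.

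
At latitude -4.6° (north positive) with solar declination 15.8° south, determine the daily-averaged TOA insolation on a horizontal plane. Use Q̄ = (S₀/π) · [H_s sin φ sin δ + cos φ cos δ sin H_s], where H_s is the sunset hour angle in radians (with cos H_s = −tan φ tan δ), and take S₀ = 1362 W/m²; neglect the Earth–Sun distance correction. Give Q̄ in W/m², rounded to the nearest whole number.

431 W/m²

−tan φ tan δ = −(-0.0805)(-0.2830) = -0.0228; H_s = arccos(-0.0228) = 91.31°. In radians, H_s = 1.5937.
H_s sin φ sin δ = 1.5937 × -0.0802 × -0.2723 = 0.0348.
cos φ cos δ sin H_s = 0.9968 × 0.9622 × 0.9997 = 0.9588.
Q̄ = (1362/π) × (0.0348 + 0.9588) = 433.54 × 0.9936 = 430.77 W/m².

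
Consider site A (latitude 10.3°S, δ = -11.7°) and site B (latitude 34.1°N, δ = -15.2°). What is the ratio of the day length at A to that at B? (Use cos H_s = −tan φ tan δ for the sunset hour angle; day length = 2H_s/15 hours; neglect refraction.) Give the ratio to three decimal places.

A: H_s = arccos(−tan -10.3° · tan -11.7°) = 92.16°, so 2H_s/15 = 12.2880 h.
B: H_s = arccos(−tan 34.1° · tan -15.2°) = 79.40°, so 2H_s/15 = 10.5867 h.
Ratio A/B = 12.2880 / 10.5867 = 1.1607.

1.161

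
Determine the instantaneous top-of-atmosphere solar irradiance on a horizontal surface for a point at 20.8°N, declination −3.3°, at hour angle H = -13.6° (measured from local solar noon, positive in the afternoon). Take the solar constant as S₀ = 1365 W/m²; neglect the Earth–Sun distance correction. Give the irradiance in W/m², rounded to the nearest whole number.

1210 W/m²

cos θ_z = sin(20.8°) sin(-3.3°) + cos(20.8°) cos(-3.3°) cos(-13.60°) = -0.0204 + 0.9071 = 0.8867.
Top-of-atmosphere irradiance = S₀ cos θ_z = 1365 × 0.8867 = 1210.35 W/m².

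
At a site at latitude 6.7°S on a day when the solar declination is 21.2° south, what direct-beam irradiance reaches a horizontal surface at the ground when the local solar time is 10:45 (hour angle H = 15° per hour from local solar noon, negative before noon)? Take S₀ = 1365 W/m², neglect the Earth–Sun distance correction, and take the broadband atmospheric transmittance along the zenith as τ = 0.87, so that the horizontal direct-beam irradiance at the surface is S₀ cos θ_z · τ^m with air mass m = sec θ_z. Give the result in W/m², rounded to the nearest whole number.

1078 W/m²

Hour angle H = 15° × (10.75 − 12) = -18.75°.
cos θ_z = sin φ sin δ + cos φ cos δ cos H = (-0.1167)(-0.3616) + (0.9932)(0.9323)(0.9469) = 0.9190.
Air mass m = 1/cos θ_z = 1/0.9190 = 1.088; τ^m = 0.87^1.088 = 0.8594.
Surface direct beam = 1365 × 0.9190 × 0.8594 = 1078.06 W/m².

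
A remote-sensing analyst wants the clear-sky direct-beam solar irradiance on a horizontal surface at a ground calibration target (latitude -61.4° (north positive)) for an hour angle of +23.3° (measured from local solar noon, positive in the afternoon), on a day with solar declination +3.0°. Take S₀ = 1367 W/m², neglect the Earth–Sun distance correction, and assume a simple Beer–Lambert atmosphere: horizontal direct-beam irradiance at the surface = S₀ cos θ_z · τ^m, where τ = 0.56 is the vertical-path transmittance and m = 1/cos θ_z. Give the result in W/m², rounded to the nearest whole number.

123 W/m²

With φ = -61.4°, δ = 3.0°, H = 23.30°: sin φ sin δ = -0.0460, cos φ cos δ cos H = 0.4391, so cos θ_z = 0.3931.
Air mass m = 1/cos θ_z = 1/0.3931 = 2.544; τ^m = 0.56^2.544 = 0.2288.
Surface direct beam = 1367 × 0.3931 × 0.2288 = 122.95 W/m².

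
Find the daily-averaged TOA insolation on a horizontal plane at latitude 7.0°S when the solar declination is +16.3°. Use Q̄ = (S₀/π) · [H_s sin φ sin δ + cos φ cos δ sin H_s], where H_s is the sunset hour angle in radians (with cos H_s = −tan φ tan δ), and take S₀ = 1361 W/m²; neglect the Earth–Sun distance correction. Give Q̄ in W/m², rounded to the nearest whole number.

cos H_s = −tan(-7.0°) · tan(16.3°) = 0.0359, so H_s = arccos(0.0359) = 87.94°. In radians, H_s = 1.5348.
H_s sin φ sin δ = 1.5348 × -0.1219 × 0.2807 = -0.0525.
cos φ cos δ sin H_s = 0.9925 × 0.9598 × 0.9994 = 0.9520.
Q̄ = (1361/π) × (-0.0525 + 0.9520) = 433.22 × 0.8995 = 389.68 W/m².

390 W/m²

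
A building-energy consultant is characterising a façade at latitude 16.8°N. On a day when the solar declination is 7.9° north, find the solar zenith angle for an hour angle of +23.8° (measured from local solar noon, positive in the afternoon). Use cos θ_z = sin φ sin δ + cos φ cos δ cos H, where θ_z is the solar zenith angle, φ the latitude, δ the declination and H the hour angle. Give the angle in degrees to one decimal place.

24.9°

With φ = 16.8°, δ = 7.9°, H = 23.80°: sin φ sin δ = 0.0397, cos φ cos δ cos H = 0.8676, so cos θ_z = 0.9073.
θ_z = arccos(0.9073) = 24.87°.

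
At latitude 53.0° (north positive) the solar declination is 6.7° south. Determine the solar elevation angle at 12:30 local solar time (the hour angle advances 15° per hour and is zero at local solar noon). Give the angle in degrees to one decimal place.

30.0°

Hour angle H = 15° × (12.5 − 12) = 7.50°.
cos θ_z = sin(53.0°) sin(-6.7°) + cos(53.0°) cos(-6.7°) cos(7.50°) = -0.0932 + 0.5926 = 0.4994.
θ_z = arccos(0.4994) = 60.04°, so the elevation is 90° − 60.04° = 29.96°.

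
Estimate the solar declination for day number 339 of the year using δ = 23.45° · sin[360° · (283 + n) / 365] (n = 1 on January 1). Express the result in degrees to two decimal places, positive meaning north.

360 × (283 + 339) / 365 = 613.479°; sin(613.479°) = -0.9587.
δ = 23.45 × -0.9587 = -22.482° ≈ -22.48°.

-22.48°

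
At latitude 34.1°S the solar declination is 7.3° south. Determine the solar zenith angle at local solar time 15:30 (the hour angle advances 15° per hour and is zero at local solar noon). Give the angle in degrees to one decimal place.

Hour angle H = 15° × (15.5 − 12) = 52.50°.
With φ = -34.1°, δ = -7.3°, H = 52.50°: sin φ sin δ = 0.0712, cos φ cos δ cos H = 0.5000, so cos θ_z = 0.5712.
θ_z = arccos(0.5712) = 55.17°.

55.2°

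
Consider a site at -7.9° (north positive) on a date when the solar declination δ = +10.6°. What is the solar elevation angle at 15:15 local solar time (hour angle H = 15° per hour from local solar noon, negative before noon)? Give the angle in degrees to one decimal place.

Hour angle H = 15° × (15.25 − 12) = 48.75°.
With φ = -7.9°, δ = 10.6°, H = 48.75°: sin φ sin δ = -0.0253, cos φ cos δ cos H = 0.6419, so cos θ_z = 0.6166.
θ_z = arccos(0.6166) = 51.93°, so the elevation is 90° − 51.93° = 38.07°.

38.1°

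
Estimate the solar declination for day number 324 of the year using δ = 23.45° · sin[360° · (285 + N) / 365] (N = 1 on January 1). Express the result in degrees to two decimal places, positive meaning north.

360 × (285 + 324) / 365 = 600.658°; sin(600.658°) = -0.8717.
δ = 23.45 × -0.8717 = -20.441° ≈ -20.44°.

-20.44°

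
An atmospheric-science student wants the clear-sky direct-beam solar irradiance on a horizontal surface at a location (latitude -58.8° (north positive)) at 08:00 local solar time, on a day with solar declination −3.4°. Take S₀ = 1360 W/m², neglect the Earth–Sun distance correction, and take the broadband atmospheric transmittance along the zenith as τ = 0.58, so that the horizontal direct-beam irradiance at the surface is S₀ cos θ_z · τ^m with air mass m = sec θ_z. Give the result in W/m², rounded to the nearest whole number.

Hour angle H = 15° × (8 − 12) = -60.00°.
With φ = -58.8°, δ = -3.4°, H = -60.00°: sin φ sin δ = 0.0507, cos φ cos δ cos H = 0.2586, so cos θ_z = 0.3093.
Air mass m = 1/cos θ_z = 1/0.3093 = 3.233; τ^m = 0.58^3.233 = 0.1719.
Surface direct beam = 1360 × 0.3093 × 0.1719 = 72.31 W/m².

72 W/m²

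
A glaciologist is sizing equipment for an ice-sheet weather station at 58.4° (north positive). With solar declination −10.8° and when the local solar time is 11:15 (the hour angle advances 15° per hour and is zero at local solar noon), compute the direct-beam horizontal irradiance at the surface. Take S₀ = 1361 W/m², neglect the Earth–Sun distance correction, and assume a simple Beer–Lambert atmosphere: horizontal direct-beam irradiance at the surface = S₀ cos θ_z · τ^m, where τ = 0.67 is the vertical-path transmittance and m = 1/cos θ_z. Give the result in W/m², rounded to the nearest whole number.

Hour angle H = 15° × (11.25 − 12) = -11.25°.
cos θ_z = sin(58.4°) sin(-10.8°) + cos(58.4°) cos(-10.8°) cos(-11.25°) = -0.1596 + 0.5048 = 0.3452.
Air mass m = 1/cos θ_z = 1/0.3452 = 2.897; τ^m = 0.67^2.897 = 0.3134.
Surface direct beam = 1361 × 0.3452 × 0.3134 = 147.24 W/m².

147 W/m²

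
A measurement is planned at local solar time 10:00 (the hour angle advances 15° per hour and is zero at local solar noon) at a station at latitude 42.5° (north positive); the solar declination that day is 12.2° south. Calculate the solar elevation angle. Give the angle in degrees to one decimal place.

28.8°

Hour angle H = 15° × (10 − 12) = -30.00°.
With φ = 42.5°, δ = -12.2°, H = -30.00°: sin φ sin δ = -0.1428, cos φ cos δ cos H = 0.6241, so cos θ_z = 0.4813.
θ_z = arccos(0.4813) = 61.23°, so the elevation is 90° − 61.23° = 28.77°.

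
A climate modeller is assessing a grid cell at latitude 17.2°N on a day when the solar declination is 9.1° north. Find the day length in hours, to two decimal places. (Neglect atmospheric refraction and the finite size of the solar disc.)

12.38 hours

−tan φ tan δ = −(0.3096)(0.1602) = -0.0496; H_s = arccos(-0.0496) = 92.84°.
Day length = 2 H_s / 15° h⁻¹ = 185.68° / 15 = 12.379 h.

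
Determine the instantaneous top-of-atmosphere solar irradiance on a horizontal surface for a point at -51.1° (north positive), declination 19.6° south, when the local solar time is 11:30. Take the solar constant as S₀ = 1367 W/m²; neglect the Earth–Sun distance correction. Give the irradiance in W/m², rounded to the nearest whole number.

1159 W/m²

Hour angle H = 15° × (11.5 − 12) = -7.50°.
With φ = -51.1°, δ = -19.6°, H = -7.50°: sin φ sin δ = 0.2611, cos φ cos δ cos H = 0.5865, so cos θ_z = 0.8476.
Top-of-atmosphere irradiance = S₀ cos θ_z = 1367 × 0.8476 = 1158.67 W/m².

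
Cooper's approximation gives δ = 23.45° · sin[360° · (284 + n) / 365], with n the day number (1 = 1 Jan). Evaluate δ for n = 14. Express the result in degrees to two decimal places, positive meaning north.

360 × (284 + 14) / 365 = 293.918°; sin(293.918°) = -0.9141.
δ = 23.45 × -0.9141 = -21.436° ≈ -21.44°.

-21.44°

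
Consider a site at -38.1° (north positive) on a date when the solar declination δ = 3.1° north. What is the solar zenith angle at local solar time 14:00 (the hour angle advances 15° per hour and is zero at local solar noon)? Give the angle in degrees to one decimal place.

49.7°

Hour angle H = 15° × (14 − 12) = 30.00°.
cos θ_z = sin φ sin δ + cos φ cos δ cos H = (-0.6170)(0.0541) + (0.7869)(0.9985)(0.8660) = 0.6471.
θ_z = arccos(0.6471) = 49.68°.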